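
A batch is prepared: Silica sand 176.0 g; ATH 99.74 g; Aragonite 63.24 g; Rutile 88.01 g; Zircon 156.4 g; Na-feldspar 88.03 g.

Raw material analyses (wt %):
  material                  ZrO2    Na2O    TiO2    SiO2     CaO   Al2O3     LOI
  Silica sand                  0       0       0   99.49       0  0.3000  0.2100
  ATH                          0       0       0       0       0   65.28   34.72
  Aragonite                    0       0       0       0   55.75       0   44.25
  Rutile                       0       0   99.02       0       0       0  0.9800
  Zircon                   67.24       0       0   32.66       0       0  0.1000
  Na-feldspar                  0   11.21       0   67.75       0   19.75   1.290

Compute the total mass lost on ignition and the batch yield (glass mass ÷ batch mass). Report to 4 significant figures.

LOI loss = 65.14 g; glass = 606.3 g; yield = 90.30%

Each numeric step maintains exact precision at every stage. Mid-chain values appear, with 4-significant-digit rounding, in the printout — exactly one rounding goes into each reported figure — derived quantities are carried in full float precision (yield, ignition loss, totals, glass mass, the six compositions) from the weighed amounts per 606.3 g of glass as set out in the question or the answer.
Loss on ignition, line by line:
  Silica sand: 176.0 × 0.002100 = 0.3696 g
  ATH: 99.74 × 0.3472 = 34.63 g
  Aragonite: 63.24 × 0.4425 = 27.98 g
  Rutile: 88.01 × 0.009800 = 0.8625 g
  Zircon: 156.4 × 0.001000 = 0.1564 g
  Na-feldspar: 88.03 × 0.01290 = 1.136 g
Total LOI = 65.14 g
Glass = batch − LOI = 671.4 − 65.14 = 606.3 g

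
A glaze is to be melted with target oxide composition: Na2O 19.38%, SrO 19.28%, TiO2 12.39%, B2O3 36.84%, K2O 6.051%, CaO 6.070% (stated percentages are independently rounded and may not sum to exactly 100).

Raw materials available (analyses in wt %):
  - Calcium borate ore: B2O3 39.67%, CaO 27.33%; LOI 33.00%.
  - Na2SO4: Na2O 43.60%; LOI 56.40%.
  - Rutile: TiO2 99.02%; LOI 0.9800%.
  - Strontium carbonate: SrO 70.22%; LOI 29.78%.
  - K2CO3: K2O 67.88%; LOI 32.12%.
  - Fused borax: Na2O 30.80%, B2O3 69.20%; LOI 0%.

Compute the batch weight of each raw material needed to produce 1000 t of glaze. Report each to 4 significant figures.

Batch per 1000 t glaze:
  Calcium borate ore: 222.1 t
  Na2SO4: 158.4 t
  Rutile: 125.1 t
  Strontium carbonate: 274.6 t
  K2CO3: 89.14 t
  Fused borax: 405.0 t
Total batch = 1274 t; LOI loss = 274.3 t; yield = 78.48%

All arithmetic maintains full float precision in every operation; intermediates are printed rounded to four significant figures within the worked lines. Each reported figure carries a single rounding — all derived quantities are carried in full precision (net glass mass, ignition loss, yield, the six compositions, the totals) from the weighed amounts for 1000 t of glass as set out in the question or the answer.
Oxide-by-oxide targets in 1000 t glaze:
  Na2O: 19.38% × 1000 = 193.8 t
  SrO: 19.28% × 1000 = 192.8 t
  TiO2: 12.39% × 1000 = 123.9 t
  B2O3: 36.84% × 1000 = 368.4 t
  K2O: 6.051% × 1000 = 60.51 t
  CaO: 6.070% × 1000 = 60.70 t
Checking each oxide sum given the weights on record, on the stated basis (each sum matches its target mass exact up to rounding of places):
  Na2O: 158.4·0.4360 + 405.0·0.3080 = 193.8 t (target 193.8 t)
  SrO: 274.6·0.7022 = 192.8 t (target 192.8 t)
  TiO2: 125.1·0.9902 = 123.9 t (target 123.9 t)
  B2O3: 222.1·0.3967 + 405.0·0.6920 = 368.4 t (target 368.4 t)
  K2O: 89.14·0.6788 = 60.51 t (target 60.51 t)
  CaO: 222.1·0.2733 = 60.70 t (target 60.70 t)
The glass-mass cross-check: total charge less LOI = 1000 t (targets for the oxides total 1000 t; the stated basis being 1000 t — a pure rounding effect).
Total batch = Σ batch = 1274 t; loss to ignition Σ batch·LOI = 274.3 t; glass ÷ batch gives a yield of 78.48%.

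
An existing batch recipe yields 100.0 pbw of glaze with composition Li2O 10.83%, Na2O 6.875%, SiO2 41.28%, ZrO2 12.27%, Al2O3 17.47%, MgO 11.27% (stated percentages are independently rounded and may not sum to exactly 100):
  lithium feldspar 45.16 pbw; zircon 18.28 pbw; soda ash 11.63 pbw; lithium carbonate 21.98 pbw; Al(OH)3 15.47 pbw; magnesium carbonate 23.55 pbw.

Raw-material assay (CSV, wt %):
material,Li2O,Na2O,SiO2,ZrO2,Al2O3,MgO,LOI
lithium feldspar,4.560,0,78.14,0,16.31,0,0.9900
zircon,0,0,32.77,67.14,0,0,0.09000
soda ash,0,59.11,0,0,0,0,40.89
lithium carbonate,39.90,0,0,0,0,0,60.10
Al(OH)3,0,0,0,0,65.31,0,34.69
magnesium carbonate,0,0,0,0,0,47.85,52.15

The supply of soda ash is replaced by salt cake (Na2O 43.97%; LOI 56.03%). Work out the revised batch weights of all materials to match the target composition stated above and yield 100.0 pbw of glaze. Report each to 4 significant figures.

Revised batch per 100.0 pbw glaze:
  lithium feldspar: 45.16 pbw
  zircon: 18.28 pbw
  salt cake: 15.64 pbw
  lithium carbonate: 21.98 pbw
  Al(OH)3: 15.47 pbw
  magnesium carbonate: 23.55 pbw
Total batch = 140.1 pbw; LOI loss = 40.08 pbw

Exact precision is carried end to end. Mid-chain values are printed with 4-significant-figure rounding in the printout. Every reported result takes just one rounding; all derived quantities, including the totals, six oxide percentages, net glass mass, the yield, LOI, are re-derived starting from the weights at 100.0 pbw of glass in exact precision exactly as shown in the problem or the answer.
The oxide mass targets at 100.0 pbw glaze:
  Li2O: 10.83% × 100.0 = 10.83 pbw
  Na2O: 6.875% × 100.0 = 6.875 pbw
  SiO2: 41.28% × 100.0 = 41.28 pbw
  ZrO2: 12.27% × 100.0 = 12.27 pbw
  Al2O3: 17.47% × 100.0 = 17.47 pbw
  MgO: 11.27% × 100.0 = 11.27 pbw
Checking each oxide sum given the weights on record, under the basis named above (delivered sums recover each target once rounding is allowed for):
  Li2O: 45.16·0.04560 + 21.98·0.3990 = 10.83 pbw (target 10.83 pbw)
  Na2O: 15.64·0.4397 = 6.877 pbw (target 6.875 pbw)
  SiO2: 45.16·0.7814 + 18.28·0.3277 = 41.28 pbw (target 41.28 pbw)
  ZrO2: 18.28·0.6714 = 12.27 pbw (target 12.27 pbw)
  Al2O3: 45.16·0.1631 + 15.47·0.6531 = 17.47 pbw (target 17.47 pbw)
  MgO: 23.55·0.4785 = 11.27 pbw (target 11.27 pbw)
Glass-mass bookkeeping: the batch minus its LOI: 100.0 pbw (the Σ of target masses is 99.99 pbw; the stated basis being 100.0 pbw — any gap is answer rounding).
Summing the batch: Σ batch = 140.1 pbw; loss to ignition Σ batch·LOI = 40.08 pbw; yield: glass divided by total = 71.38%.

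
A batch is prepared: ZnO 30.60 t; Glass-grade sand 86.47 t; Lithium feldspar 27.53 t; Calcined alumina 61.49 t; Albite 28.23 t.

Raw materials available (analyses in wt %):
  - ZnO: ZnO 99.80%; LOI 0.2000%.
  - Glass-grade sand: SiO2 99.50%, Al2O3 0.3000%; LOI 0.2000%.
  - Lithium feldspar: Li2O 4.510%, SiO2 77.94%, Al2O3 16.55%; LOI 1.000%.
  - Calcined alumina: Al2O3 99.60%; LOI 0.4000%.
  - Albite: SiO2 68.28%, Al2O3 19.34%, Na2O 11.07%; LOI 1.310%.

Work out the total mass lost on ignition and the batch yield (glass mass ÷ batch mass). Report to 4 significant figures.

LOI loss = 1.125 t; glass = 233.2 t; yield = 99.52%

Values along the way appear (rounded to four significant digits) within the worked lines. Exact precision is kept all the way through. Exactly one rounding is applied to every reported result; all derived quantities, which include the five compositions, the yield, the totals, LOI, glass mass, are carried in exact precision, as written in question or answer, starting from the weights for 233.2 t of glass.
Per-material ignition loss:
  ZnO: 30.60 × 0.002000 = 0.06120 t
  Glass-grade sand: 86.47 × 0.002000 = 0.1729 t
  Lithium feldspar: 27.53 × 0.01000 = 0.2753 t
  Calcined alumina: 61.49 × 0.004000 = 0.2460 t
  Albite: 28.23 × 0.01310 = 0.3698 t
Total LOI = 1.125 t
Glass = batch − LOI = 234.3 − 1.125 = 233.2 t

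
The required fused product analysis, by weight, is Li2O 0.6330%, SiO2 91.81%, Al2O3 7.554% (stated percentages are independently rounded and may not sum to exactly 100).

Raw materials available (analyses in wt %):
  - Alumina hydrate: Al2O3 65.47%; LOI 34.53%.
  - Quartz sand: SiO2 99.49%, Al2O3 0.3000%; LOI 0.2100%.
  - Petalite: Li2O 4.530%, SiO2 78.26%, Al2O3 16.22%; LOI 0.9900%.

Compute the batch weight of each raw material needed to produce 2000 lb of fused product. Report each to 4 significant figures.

Every computation holds exact precision through the solve; intermediates appear, rounded to four significant digits, on the page — every reported figure is rounded just once. Derived quantities are re-derived in full float precision (LOI, net glass mass, the three compositions, the yield, totals) starting from the weights per 2000 lb of glass as written in either problem or answer.
Oxide mass targets, per 2000 lb fused product:
  Li2O: 0.6330% × 2000 = 12.66 lb
  SiO2: 91.81% × 2000 = 1836 lb
  Al2O3: 7.554% × 2000 = 151.1 lb
Oxide-by-oxide audit on the weights just shown, against the basis in use (oxide sums agree with the targets given rounding of the digits):
  Li2O: 279.5·0.04530 = 12.66 lb (target 12.66 lb)
  SiO2: 1626·0.9949 + 279.5·0.7826 = 1836 lb (target 1836 lb)
  Al2O3: 154.1·0.6547 + 1626·0.003000 + 279.5·0.1622 = 151.1 lb (target 151.1 lb)
Consistency of the glass mass: the batch minus its LOI: 2000 lb (the Σ of target masses is 2000 lb; stated basis 2000 lb — any gap is answer rounding).
Total batch = Σ batch = 2060 lb; the LOI term Σ batch·LOI equals 59.39 lb; as yield: glass ÷ batch → 97.12%.

Batch per 2000 lb fused product:
  Alumina hydrate: 154.1 lb
  Quartz sand: 1626 lb
  Petalite: 279.5 lb
Total batch = 2060 lb; LOI loss = 59.39 lb; yield = 97.12%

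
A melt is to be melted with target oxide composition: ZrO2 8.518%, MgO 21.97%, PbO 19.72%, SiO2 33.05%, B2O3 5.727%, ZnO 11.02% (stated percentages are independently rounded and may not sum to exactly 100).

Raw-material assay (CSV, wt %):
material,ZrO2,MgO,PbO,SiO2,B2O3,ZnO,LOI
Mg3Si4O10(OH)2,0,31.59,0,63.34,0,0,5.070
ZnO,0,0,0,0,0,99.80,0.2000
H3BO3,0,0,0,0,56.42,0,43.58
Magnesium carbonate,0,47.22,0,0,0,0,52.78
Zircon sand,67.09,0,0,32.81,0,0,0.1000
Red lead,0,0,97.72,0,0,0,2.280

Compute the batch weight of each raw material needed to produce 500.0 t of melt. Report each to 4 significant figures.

Mid-chain values are shown, rounded to four significant digits, across the worked steps; each numeric step keeps full float precision end to end — each reported value undergoes a single rounding. The derived quantities, which include six oxide percentages, the totals, net glass mass, yield, LOI, are recomputed in full float precision, as set out in question or answer, from the batch weights at 500.0 t of glass.
Target oxide masses per 500.0 t melt:
  ZrO2: 8.518% × 500.0 = 42.59 t
  MgO: 21.97% × 500.0 = 109.8 t
  PbO: 19.72% × 500.0 = 98.60 t
  SiO2: 33.05% × 500.0 = 165.2 t
  B2O3: 5.727% × 500.0 = 28.64 t
  ZnO: 11.02% × 500.0 = 55.10 t
A balance pass over the oxides, applying the batch weights above, under the basis named above (sums match the target masses inside rounding margins):
  ZrO2: 63.48·0.6709 = 42.59 t (target 42.59 t)
  MgO: 228.0·0.3159 + 80.10·0.4722 = 109.8 t (target 109.8 t)
  PbO: 100.9·0.9772 = 98.60 t (target 98.60 t)
  SiO2: 228.0·0.6334 + 63.48·0.3281 = 165.2 t (target 165.2 t)
  B2O3: 50.75·0.5642 = 28.63 t (target 28.64 t)
  ZnO: 55.21·0.9980 = 55.10 t (target 55.10 t)
Glass-mass closure: total batch − LOI = 500.0 t (oxide target masses add up to 500.0 t; versus the stated basis of 500.0 t — differing by rounding only).
Adding the batch up: Σ batch = 578.4 t; Σ batch·LOI gives LOI loss = 78.43 t; yield = glass ÷ total batch = 86.44%.

Batch per 500.0 t melt:
  Mg3Si4O10(OH)2: 228.0 t
  ZnO: 55.21 t
  H3BO3: 50.75 t
  Magnesium carbonate: 80.10 t
  Zircon sand: 63.48 t
  Red lead: 100.9 t
Total batch = 578.4 t; LOI loss = 78.43 t; yield = 86.44%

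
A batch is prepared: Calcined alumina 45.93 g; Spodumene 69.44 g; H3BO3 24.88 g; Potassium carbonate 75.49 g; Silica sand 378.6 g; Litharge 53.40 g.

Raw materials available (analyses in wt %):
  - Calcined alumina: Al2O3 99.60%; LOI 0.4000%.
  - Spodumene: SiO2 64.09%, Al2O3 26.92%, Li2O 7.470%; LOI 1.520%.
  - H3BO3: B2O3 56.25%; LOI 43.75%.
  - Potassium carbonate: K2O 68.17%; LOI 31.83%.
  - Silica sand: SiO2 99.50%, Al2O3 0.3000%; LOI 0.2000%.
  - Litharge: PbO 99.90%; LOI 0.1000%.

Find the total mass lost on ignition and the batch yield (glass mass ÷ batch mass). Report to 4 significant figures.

LOI loss = 36.96 g; glass = 610.8 g; yield = 94.29%

All arithmetic keeps exact precision from start to finish — mid-chain values are rounded off to 4 significant figures when displayed — every reported result undergoes a single rounding; all derived quantities (the six compositions, glass mass, totals, ignition loss, yield) are carried in full precision starting from the weights per 610.8 g of glass as given in the problem or answer text.
LOI of each material in turn:
  Calcined alumina: 45.93 × 0.004000 = 0.1837 g
  Spodumene: 69.44 × 0.01520 = 1.055 g
  H3BO3: 24.88 × 0.4375 = 10.88 g
  Potassium carbonate: 75.49 × 0.3183 = 24.03 g
  Silica sand: 378.6 × 0.002000 = 0.7572 g
  Litharge: 53.40 × 0.001000 = 0.05340 g
Total LOI = 36.96 g
Glass = batch − LOI = 647.7 − 36.96 = 610.8 g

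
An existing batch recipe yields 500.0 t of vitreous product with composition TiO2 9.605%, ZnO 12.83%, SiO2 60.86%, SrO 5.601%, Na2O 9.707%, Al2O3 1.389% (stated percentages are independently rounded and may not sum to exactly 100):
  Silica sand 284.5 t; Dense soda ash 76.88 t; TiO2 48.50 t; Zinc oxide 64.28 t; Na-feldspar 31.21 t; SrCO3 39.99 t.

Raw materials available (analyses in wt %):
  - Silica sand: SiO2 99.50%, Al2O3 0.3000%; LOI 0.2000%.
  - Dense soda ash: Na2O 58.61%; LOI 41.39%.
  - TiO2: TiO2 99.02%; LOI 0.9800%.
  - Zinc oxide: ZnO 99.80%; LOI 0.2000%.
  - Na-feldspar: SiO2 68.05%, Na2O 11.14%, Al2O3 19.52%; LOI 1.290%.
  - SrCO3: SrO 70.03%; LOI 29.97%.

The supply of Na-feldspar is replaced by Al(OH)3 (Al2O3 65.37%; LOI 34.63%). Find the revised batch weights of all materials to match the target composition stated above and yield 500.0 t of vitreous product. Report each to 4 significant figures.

Working values are printed (rounded to four significant figures) in the printout; all internal work keeps full precision in every operation; exactly one rounding is applied to every reported value; all derived quantities, including the yield, the six compositions, net glass mass, the totals, LOI, are rebuilt from the weighed amounts on 500.0 t of glass in full float precision as they appear in the question or the answer.
Target oxide masses per 500.0 t vitreous product:
  TiO2: 9.605% × 500.0 = 48.02 t
  ZnO: 12.83% × 500.0 = 64.15 t
  SiO2: 60.86% × 500.0 = 304.3 t
  SrO: 5.601% × 500.0 = 28.00 t
  Na2O: 9.707% × 500.0 = 48.54 t
  Al2O3: 1.389% × 500.0 = 6.945 t
Per-oxide balance check using the reported weights, versus the basis set out (each sum matches its target mass modulo rounding of the values):
  TiO2: 48.50·0.9902 = 48.02 t (target 48.02 t)
  ZnO: 64.28·0.9980 = 64.15 t (target 64.15 t)
  SiO2: 305.8·0.9950 = 304.3 t (target 304.3 t)
  SrO: 39.99·0.7003 = 28.00 t (target 28.00 t)
  Na2O: 82.81·0.5861 = 48.53 t (target 48.54 t)
  Al2O3: 305.8·0.003000 + 9.221·0.6537 = 6.945 t (target 6.945 t)
Glass-mass sanity pass: total charge less LOI = 499.9 t (summing oxide targets gives 500.0 t; with the basis standing at 500.0 t — differing by rounding only).
Batch grand total — Σ batch = 550.6 t; Σ batch·LOI gives LOI loss = 50.67 t; the yield ratio, glass ÷ batch: 90.80%.

Revised batch per 500.0 t vitreous product:
  Silica sand: 305.8 t
  Dense soda ash: 82.81 t
  TiO2: 48.50 t
  Zinc oxide: 64.28 t
  Al(OH)3: 9.221 t
  SrCO3: 39.99 t
Total batch = 550.6 t; LOI loss = 50.67 t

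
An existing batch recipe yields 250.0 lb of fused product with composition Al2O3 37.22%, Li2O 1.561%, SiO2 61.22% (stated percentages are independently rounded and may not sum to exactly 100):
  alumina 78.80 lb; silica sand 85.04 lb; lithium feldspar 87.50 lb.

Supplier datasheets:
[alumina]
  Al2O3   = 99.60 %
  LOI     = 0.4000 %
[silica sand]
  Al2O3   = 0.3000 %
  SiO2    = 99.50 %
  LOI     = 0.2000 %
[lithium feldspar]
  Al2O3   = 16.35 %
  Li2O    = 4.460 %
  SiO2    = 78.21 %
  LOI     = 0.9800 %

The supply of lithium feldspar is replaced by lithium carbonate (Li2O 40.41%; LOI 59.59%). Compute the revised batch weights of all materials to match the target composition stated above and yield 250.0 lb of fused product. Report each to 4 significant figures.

The intermediate values are shown with 4-significant-figure rounding across the worked steps. All internal work carries full float precision through every step — every reported number is rounded once only; all derived quantities are re-derived from the weighed amounts at 250.0 lb of glass at exact precision (yield, the totals, the three compositions, LOI, glass mass) as they appear in either problem or answer.
The oxide mass targets at 250.0 lb fused product:
  Al2O3: 37.22% × 250.0 = 93.05 lb
  Li2O: 1.561% × 250.0 = 3.902 lb
  SiO2: 61.22% × 250.0 = 153.0 lb
Balance tally, oxide-wise, from the weights as reported, on the stated basis (sums match the target masses within answer rounding):
  Al2O3: 92.96·0.9960 + 153.8·0.003000 = 93.05 lb (target 93.05 lb)
  Li2O: 9.657·0.4041 = 3.902 lb (target 3.902 lb)
  SiO2: 153.8·0.9950 = 153.0 lb (target 153.0 lb)
The glass-mass cross-check: batch total minus LOI = 250.0 lb (per-oxide target masses sum to 250.0 lb; stated basis 250.0 lb — gaps are rounding artifacts).
Total batch = Σ batch = 256.4 lb; ignition loss, Σ(batch × LOI) = 6.434 lb; yield = glass ÷ total batch = 97.49%.

Revised batch per 250.0 lb fused product:
  alumina: 92.96 lb
  silica sand: 153.8 lb
  lithium carbonate: 9.657 lb
Total batch = 256.4 lb; LOI loss = 6.434 lb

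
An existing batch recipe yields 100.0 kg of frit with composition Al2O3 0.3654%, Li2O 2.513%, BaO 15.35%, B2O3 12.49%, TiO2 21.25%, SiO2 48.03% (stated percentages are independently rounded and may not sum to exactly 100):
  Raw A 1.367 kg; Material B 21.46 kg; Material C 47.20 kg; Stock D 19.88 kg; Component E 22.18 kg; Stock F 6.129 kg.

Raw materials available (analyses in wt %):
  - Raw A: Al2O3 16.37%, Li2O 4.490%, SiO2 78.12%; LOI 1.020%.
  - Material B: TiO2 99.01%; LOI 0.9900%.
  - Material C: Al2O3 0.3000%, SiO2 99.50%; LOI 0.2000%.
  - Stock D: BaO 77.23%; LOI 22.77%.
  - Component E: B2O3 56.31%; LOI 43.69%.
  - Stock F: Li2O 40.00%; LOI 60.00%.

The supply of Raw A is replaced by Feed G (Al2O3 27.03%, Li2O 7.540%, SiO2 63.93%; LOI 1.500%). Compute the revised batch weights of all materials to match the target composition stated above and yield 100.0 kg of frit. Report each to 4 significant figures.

Revised batch per 100.0 kg frit:
  Feed G: 0.8219 kg
  Material B: 21.46 kg
  Material C: 47.74 kg
  Stock D: 19.88 kg
  Component E: 22.18 kg
  Stock F: 6.128 kg
Total batch = 118.2 kg; LOI loss = 18.21 kg

Every computation holds full float precision from first step to last — working values are displayed, rounded to 4 significant digits, within the worked lines; exactly one rounding is applied to each reported number; all derived quantities, including the six compositions, glass mass, totals, yield, LOI, are computed using the weight values for 100.0 kg of glass at exact precision precisely as stated by the question or the answer.
Per-oxide target masses for 100.0 kg frit:
  Al2O3: 0.3654% × 100.0 = 0.3654 kg
  Li2O: 2.513% × 100.0 = 2.513 kg
  BaO: 15.35% × 100.0 = 15.35 kg
  B2O3: 12.49% × 100.0 = 12.49 kg
  TiO2: 21.25% × 100.0 = 21.25 kg
  SiO2: 48.03% × 100.0 = 48.03 kg
Per-oxide balance check working from each reported weight, at the basis given (summed amounts equal target values inside rounding margins):
  Al2O3: 0.8219·0.2703 + 47.74·0.003000 = 0.3654 kg (target 0.3654 kg)
  Li2O: 0.8219·0.07540 + 6.128·0.4000 = 2.513 kg (target 2.513 kg)
  BaO: 19.88·0.7723 = 15.35 kg (target 15.35 kg)
  B2O3: 22.18·0.5631 = 12.49 kg (target 12.49 kg)
  TiO2: 21.46·0.9901 = 21.25 kg (target 21.25 kg)
  SiO2: 0.8219·0.6393 + 47.74·0.9950 = 48.03 kg (target 48.03 kg)
Mass balance on the glass: batch Σ − ignition loss = 100.0 kg (per-oxide target masses sum to 100.0 kg; with the basis standing at 100.0 kg — any gap is answer rounding).
Total batch = Σ batch = 118.2 kg; LOI removed, Σ of batch·LOI: 18.21 kg; as yield: glass ÷ batch → 84.59%.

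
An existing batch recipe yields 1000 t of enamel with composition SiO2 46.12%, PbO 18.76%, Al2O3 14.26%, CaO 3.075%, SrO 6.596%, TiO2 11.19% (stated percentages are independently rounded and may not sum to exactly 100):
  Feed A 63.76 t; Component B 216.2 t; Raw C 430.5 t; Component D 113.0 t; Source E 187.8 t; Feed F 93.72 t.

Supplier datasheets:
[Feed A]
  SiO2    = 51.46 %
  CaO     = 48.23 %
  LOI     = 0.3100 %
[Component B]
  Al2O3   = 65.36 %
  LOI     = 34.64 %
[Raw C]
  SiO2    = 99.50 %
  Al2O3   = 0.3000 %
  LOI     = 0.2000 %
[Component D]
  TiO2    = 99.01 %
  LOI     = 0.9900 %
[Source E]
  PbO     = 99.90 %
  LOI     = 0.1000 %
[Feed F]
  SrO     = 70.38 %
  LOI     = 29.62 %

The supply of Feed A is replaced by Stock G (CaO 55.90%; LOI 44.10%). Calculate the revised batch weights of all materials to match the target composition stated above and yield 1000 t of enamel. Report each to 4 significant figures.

Values along the way are shown with 4-significant-figure rounding when written out — full float precision is carried in every operation. A single rounding finalizes each reported result. Derived quantities, which include totals, yield, ignition loss, net glass mass, the six compositions, are rebuilt at exact precision, precisely as stated by the problem or the answer, starting from the weights at 1000 t of glass.
Oxide-by-oxide targets in 1000 t enamel:
  SiO2: 46.12% × 1000 = 461.2 t
  PbO: 18.76% × 1000 = 187.6 t
  Al2O3: 14.26% × 1000 = 142.6 t
  CaO: 3.075% × 1000 = 30.75 t
  SrO: 6.596% × 1000 = 65.96 t
  TiO2: 11.19% × 1000 = 111.9 t
Sums-versus-targets review from the weights as reported, versus the basis set out (each sum matches its target mass within answer rounding):
  SiO2: 463.5·0.9950 = 461.2 t (target 461.2 t)
  PbO: 187.8·0.9990 = 187.6 t (target 187.6 t)
  Al2O3: 216.0·0.6536 + 463.5·0.003000 = 142.6 t (target 142.6 t)
  CaO: 55.01·0.5590 = 30.75 t (target 30.75 t)
  SrO: 93.72·0.7038 = 65.96 t (target 65.96 t)
  TiO2: 113.0·0.9901 = 111.9 t (target 111.9 t)
The glass-mass cross-check: the batch minus its LOI: 1000 t (summing oxide targets gives 1000 t; with the basis standing at 1000 t — a pure rounding effect).
Batch grand total — Σ batch = 1129 t; the LOI term Σ batch·LOI equals 129.1 t; yield = glass ÷ total batch = 88.57%.

Revised batch per 1000 t enamel:
  Stock G: 55.01 t
  Component B: 216.0 t
  Raw C: 463.5 t
  Component D: 113.0 t
  Source E: 187.8 t
  Feed F: 93.72 t
Total batch = 1129 t; LOI loss = 129.1 t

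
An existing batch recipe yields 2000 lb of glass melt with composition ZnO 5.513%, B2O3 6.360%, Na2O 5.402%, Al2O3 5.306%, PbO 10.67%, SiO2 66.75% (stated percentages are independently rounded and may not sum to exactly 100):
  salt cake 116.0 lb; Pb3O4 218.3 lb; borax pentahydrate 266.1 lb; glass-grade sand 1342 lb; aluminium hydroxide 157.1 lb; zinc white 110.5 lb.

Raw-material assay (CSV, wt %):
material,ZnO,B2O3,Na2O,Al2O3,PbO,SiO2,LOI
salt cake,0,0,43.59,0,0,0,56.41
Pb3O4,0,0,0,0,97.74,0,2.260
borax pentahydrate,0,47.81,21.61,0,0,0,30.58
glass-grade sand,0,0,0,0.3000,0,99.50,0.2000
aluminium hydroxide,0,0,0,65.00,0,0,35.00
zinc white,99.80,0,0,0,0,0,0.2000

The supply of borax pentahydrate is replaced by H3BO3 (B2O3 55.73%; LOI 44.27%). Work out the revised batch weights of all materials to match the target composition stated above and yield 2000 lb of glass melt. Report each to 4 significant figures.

Mid-chain values are shown, rounded to four significant figures, within the worked lines; full precision is kept at each step — every reported number undergoes a single rounding. The derived quantities, which include ignition loss, net glass mass, yield, six oxide percentages, totals, are computed at full precision, precisely as stated by either problem or answer, from the batch weights on 2000 lb of glass.
Target oxide masses per 2000 lb glass melt:
  ZnO: 5.513% × 2000 = 110.3 lb
  B2O3: 6.360% × 2000 = 127.2 lb
  Na2O: 5.402% × 2000 = 108.0 lb
  Al2O3: 5.306% × 2000 = 106.1 lb
  PbO: 10.67% × 2000 = 213.4 lb
  SiO2: 66.75% × 2000 = 1335 lb
Sums-versus-targets review given the weights on record, versus the basis set out (oxide sums agree with the targets once rounding is allowed for):
  ZnO: 110.5·0.9980 = 110.3 lb (target 110.3 lb)
  B2O3: 228.2·0.5573 = 127.2 lb (target 127.2 lb)
  Na2O: 247.9·0.4359 = 108.1 lb (target 108.0 lb)
  Al2O3: 1342·0.003000 + 157.1·0.6500 = 106.1 lb (target 106.1 lb)
  PbO: 218.3·0.9774 = 213.4 lb (target 213.4 lb)
  SiO2: 1342·0.9950 = 1335 lb (target 1335 lb)
The glass-mass cross-check: whole batch net of LOI = 2000 lb (oxide target masses add up to 2000 lb; versus the stated basis of 2000 lb — a pure rounding effect).
Adding the batch up: Σ batch = 2304 lb; Σ batch·LOI gives LOI loss = 303.7 lb; glass ÷ batch gives a yield of 86.82%.

Revised batch per 2000 lb glass melt:
  salt cake: 247.9 lb
  Pb3O4: 218.3 lb
  H3BO3: 228.2 lb
  glass-grade sand: 1342 lb
  aluminium hydroxide: 157.1 lb
  zinc white: 110.5 lb
Total batch = 2304 lb; LOI loss = 303.7 lb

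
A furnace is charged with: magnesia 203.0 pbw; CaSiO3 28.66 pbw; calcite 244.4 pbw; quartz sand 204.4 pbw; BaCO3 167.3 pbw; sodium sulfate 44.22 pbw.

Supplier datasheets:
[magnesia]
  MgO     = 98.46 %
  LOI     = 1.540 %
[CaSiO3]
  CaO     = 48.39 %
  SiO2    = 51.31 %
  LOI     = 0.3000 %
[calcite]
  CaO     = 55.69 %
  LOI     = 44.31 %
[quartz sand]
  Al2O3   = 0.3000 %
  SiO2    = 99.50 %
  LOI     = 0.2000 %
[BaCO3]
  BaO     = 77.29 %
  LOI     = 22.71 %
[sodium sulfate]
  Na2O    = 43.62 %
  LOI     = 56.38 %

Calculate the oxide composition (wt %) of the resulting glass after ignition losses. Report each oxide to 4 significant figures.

Glass mass = 717.1 pbw (batch 892.0 − LOI 174.8).
Composition: CaO 20.91%, Al2O3 0.08551%, SiO2 30.41%, Na2O 2.690%, BaO 18.03%, MgO 27.87%

Working values are printed (rounded to four significant figures) across the worked steps; all arithmetic runs at full precision through the solve — every reported number is rounded exactly once. The derived quantities, which include ignition loss, totals, the yield, six oxide percentages, net glass mass, are rebuilt at full precision, as written in question or answer, starting from the weights per 717.1 pbw of glass.
Oxide masses out of the charge:
  CaO: 28.66·0.4839 + 244.4·0.5569 = 150.0 pbw
  Al2O3: 204.4·0.003000 = 0.6132 pbw
  SiO2: 28.66·0.5131 + 204.4·0.9950 = 218.1 pbw
  Na2O: 44.22·0.4362 = 19.29 pbw
  BaO: 167.3·0.7729 = 129.3 pbw
  MgO: 203.0·0.9846 = 199.9 pbw
LOI: 203.0·0.01540 + 28.66·0.003000 + 244.4·0.4431 + 204.4·0.002000 + 167.3·0.2271 + 44.22·0.5638 = 174.8 pbw
Resulting glass, batch − LOI: 892.0 − 174.8 = 717.1 pbw (the oxide masses sum to this)
oxide / glass × 100 gives the wt %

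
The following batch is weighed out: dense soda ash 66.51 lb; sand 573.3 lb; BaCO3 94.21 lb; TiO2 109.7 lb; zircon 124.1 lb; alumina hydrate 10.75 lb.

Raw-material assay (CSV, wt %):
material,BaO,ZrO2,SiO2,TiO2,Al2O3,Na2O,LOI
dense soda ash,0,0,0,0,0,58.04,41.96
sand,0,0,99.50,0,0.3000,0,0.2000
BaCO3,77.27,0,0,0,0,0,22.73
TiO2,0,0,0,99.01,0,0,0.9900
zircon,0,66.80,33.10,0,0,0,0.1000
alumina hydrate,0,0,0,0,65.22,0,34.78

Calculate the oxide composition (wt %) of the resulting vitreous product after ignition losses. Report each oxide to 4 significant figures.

Each numeric step carries exact precision at each step. Intermediates are displayed with 4-significant-figure rounding on the page. Every reported value is rounded just once — derived quantities (yield, the six compositions, glass mass, LOI, the totals) are re-derived using the weight values for 923.2 lb of glass at exact precision, as quoted within the problem or the answer.
What the batch supplies per oxide:
  BaO: 94.21·0.7727 = 72.80 lb
  ZrO2: 124.1·0.6680 = 82.90 lb
  SiO2: 573.3·0.9950 + 124.1·0.3310 = 611.5 lb
  TiO2: 109.7·0.9901 = 108.6 lb
  Al2O3: 573.3·0.003000 + 10.75·0.6522 = 8.731 lb
  Na2O: 66.51·0.5804 = 38.60 lb
LOI: 66.51·0.4196 + 573.3·0.002000 + 94.21·0.2273 + 109.7·0.009900 + 124.1·0.001000 + 10.75·0.3478 = 55.42 lb
batch − LOI leaves glass = 978.6 − 55.42 = 923.2 lb (= Σ oxide masses)
wt % = 100 × oxide mass / glass mass

Glass mass = 923.2 lb (batch 978.6 − LOI 55.42).
Composition: BaO 7.886%, ZrO2 8.980%, SiO2 66.24%, TiO2 11.77%, Al2O3 0.9458%, Na2O 4.182%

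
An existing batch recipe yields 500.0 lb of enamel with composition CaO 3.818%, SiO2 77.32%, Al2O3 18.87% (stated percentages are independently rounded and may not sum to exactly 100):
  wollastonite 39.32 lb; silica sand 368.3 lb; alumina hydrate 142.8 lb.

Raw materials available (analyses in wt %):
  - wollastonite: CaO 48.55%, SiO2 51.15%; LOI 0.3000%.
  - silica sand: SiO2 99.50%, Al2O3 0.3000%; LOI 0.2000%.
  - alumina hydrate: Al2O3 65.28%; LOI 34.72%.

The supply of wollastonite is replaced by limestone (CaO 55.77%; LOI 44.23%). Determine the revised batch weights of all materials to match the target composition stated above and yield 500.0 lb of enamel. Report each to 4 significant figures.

Every computation holds full precision at every stage — in-progress results are printed (rounded to four significant digits) between the steps. Every reported figure is rounded exactly once; the derived quantities (LOI, yield, glass mass, the totals, three oxide percentages) are computed from the batch weights at 500.0 lb of glass in full float precision as quoted within problem or answer.
Per-oxide target masses for 500.0 lb enamel:
  CaO: 3.818% × 500.0 = 19.09 lb
  SiO2: 77.32% × 500.0 = 386.6 lb
  Al2O3: 18.87% × 500.0 = 94.35 lb
Sums-versus-targets review working from each reported weight, per the basis as stated (oxide sums agree with the targets net of answer rounding effects):
  CaO: 34.23·0.5577 = 19.09 lb (target 19.09 lb)
  SiO2: 388.5·0.9950 = 386.6 lb (target 386.6 lb)
  Al2O3: 388.5·0.003000 + 142.7·0.6528 = 94.32 lb (target 94.35 lb)
Consistency of the glass mass: total batch − LOI = 500.0 lb (targets for the oxides total 500.0 lb; stated basis 500.0 lb — differing by rounding only).
Adding the batch up: Σ batch = 565.4 lb; ignition loss, Σ(batch × LOI) = 65.46 lb; yield = glass ÷ total batch = 88.42%.

Revised batch per 500.0 lb enamel:
  limestone: 34.23 lb
  silica sand: 388.5 lb
  alumina hydrate: 142.7 lb
Total batch = 565.4 lb; LOI loss = 65.46 lb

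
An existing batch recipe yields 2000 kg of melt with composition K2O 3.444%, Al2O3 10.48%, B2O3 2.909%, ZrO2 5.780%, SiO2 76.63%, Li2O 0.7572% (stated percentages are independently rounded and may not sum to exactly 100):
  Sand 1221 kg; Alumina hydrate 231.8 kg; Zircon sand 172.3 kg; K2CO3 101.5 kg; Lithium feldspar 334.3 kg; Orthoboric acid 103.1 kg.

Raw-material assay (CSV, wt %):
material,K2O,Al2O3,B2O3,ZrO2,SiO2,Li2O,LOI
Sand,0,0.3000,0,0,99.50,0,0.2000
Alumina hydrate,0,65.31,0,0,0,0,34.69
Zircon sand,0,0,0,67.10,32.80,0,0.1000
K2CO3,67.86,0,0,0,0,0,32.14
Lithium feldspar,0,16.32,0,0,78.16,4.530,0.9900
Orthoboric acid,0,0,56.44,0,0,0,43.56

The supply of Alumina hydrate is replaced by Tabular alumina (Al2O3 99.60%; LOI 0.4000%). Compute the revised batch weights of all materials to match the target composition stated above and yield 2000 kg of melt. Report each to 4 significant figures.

In-progress results appear (rounded to 4 significant digits) alongside each step. All internal work runs at exact precision in every operation — each reported value is rounded a single time; the derived quantities, which include the totals, the six compositions, LOI, net glass mass, yield, are carried in full float precision, exactly as shown in question or answer, starting from the weights per 2000 kg of glass.
Target masses of each oxide per 2000 kg melt:
  K2O: 3.444% × 2000 = 68.88 kg
  Al2O3: 10.48% × 2000 = 209.6 kg
  B2O3: 2.909% × 2000 = 58.18 kg
  ZrO2: 5.780% × 2000 = 115.6 kg
  SiO2: 76.63% × 2000 = 1533 kg
  Li2O: 0.7572% × 2000 = 15.14 kg
Per-oxide balance check given the weights on record, against the basis in use (sum by sum, the targets are met given rounding of the digits):
  K2O: 101.5·0.6786 = 68.88 kg (target 68.88 kg)
  Al2O3: 1221·0.003000 + 152.0·0.9960 + 334.3·0.1632 = 209.6 kg (target 209.6 kg)
  B2O3: 103.1·0.5644 = 58.19 kg (target 58.18 kg)
  ZrO2: 172.3·0.6710 = 115.6 kg (target 115.6 kg)
  SiO2: 1221·0.9950 + 172.3·0.3280 + 334.3·0.7816 = 1533 kg (target 1533 kg)
  Li2O: 334.3·0.04530 = 15.14 kg (target 15.14 kg)
Mass balance on the glass: total batch − LOI = 2000 kg (per-oxide target masses sum to 2000 kg; stated basis 2000 kg — a pure rounding effect).
Summing the batch: Σ batch = 2084 kg; the LOI term Σ batch·LOI equals 84.06 kg; glass ÷ batch gives a yield of 95.97%.

Revised batch per 2000 kg melt:
  Sand: 1221 kg
  Tabular alumina: 152.0 kg
  Zircon sand: 172.3 kg
  K2CO3: 101.5 kg
  Lithium feldspar: 334.3 kg
  Orthoboric acid: 103.1 kg
Total batch = 2084 kg; LOI loss = 84.06 kg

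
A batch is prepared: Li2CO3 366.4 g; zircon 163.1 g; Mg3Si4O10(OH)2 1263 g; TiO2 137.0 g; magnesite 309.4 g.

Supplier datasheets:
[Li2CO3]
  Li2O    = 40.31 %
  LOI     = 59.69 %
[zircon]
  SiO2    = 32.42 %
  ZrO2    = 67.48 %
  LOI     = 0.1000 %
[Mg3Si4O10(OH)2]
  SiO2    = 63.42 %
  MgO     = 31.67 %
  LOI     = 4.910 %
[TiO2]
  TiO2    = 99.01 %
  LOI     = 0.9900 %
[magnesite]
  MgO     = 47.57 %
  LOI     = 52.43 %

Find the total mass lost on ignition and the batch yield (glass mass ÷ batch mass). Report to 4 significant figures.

LOI loss = 444.5 g; glass = 1794 g; yield = 80.15%

Working values are printed, with 4-significant-figure rounding, at each printed step; the whole derivation holds full precision at every stage — each reported value is rounded once only. Derived quantities (the five compositions, ignition loss, glass mass, yield, totals) are re-derived from the weighed amounts on 1794 g of glass in exact precision, as they appear in the question or the answer.
Each material's LOI contribution:
  Li2CO3: 366.4 × 0.5969 = 218.7 g
  zircon: 163.1 × 0.001000 = 0.1631 g
  Mg3Si4O10(OH)2: 1263 × 0.04910 = 62.01 g
  TiO2: 137.0 × 0.009900 = 1.356 g
  magnesite: 309.4 × 0.5243 = 162.2 g
Total LOI = 444.5 g
Glass = batch − LOI = 2239 − 444.5 = 1794 g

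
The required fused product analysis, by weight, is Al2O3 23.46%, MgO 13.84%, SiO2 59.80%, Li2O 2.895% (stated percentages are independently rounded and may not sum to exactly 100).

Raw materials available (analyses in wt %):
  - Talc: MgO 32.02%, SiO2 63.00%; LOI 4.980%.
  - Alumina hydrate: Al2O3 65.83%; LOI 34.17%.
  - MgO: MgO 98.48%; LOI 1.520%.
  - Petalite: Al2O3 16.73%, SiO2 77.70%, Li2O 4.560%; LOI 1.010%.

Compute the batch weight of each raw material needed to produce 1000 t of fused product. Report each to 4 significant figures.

Batch per 1000 t fused product:
  Talc: 166.2 t
  Alumina hydrate: 195.0 t
  MgO: 86.50 t
  Petalite: 634.9 t
Total batch = 1083 t; LOI loss = 82.64 t; yield = 92.37%

The whole derivation maintains exact precision in every operation; mid-chain values are shown, rounded to 4 significant digits, in the printout. Every reported figure takes just one rounding; all derived quantities (net glass mass, ignition loss, the yield, the totals, the four compositions) are re-derived starting from the weights at 1000 t of glass at full precision precisely as stated by question or answer.
Target oxide masses per 1000 t fused product:
  Al2O3: 23.46% × 1000 = 234.6 t
  MgO: 13.84% × 1000 = 138.4 t
  SiO2: 59.80% × 1000 = 598.0 t
  Li2O: 2.895% × 1000 = 28.95 t
Verifying the oxide balance working from each reported weight, per the basis as stated (summed amounts equal target values within answer rounding):
  Al2O3: 195.0·0.6583 + 634.9·0.1673 = 234.6 t (target 234.6 t)
  MgO: 166.2·0.3202 + 86.50·0.9848 = 138.4 t (target 138.4 t)
  SiO2: 166.2·0.6300 + 634.9·0.7770 = 598.0 t (target 598.0 t)
  Li2O: 634.9·0.04560 = 28.95 t (target 28.95 t)
Mass balance on the glass: whole batch net of LOI = 1000 t (the Σ of target masses is 1000 t; stated basis 1000 t — a pure rounding effect).
Adding the batch up: Σ batch = 1083 t; ignition loss, Σ(batch × LOI) = 82.64 t; as yield: glass ÷ batch → 92.37%.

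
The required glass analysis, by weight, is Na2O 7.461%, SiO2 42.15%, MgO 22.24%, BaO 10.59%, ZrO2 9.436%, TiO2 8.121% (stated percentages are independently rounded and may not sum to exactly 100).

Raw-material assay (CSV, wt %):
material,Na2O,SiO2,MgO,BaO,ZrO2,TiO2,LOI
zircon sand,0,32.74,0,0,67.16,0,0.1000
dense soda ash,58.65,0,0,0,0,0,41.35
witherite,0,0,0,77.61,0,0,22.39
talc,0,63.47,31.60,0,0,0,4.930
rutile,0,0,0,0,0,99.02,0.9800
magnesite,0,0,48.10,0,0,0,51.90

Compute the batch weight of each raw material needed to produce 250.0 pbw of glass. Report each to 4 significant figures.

The intermediate values appear rounded to 4 significant figures as written. Each numeric step maintains full float precision through every step — every reported number includes exactly one rounding — the derived quantities (yield, ignition loss, net glass mass, totals, six oxide percentages) are re-derived from the batch weights on 250.0 pbw of glass at exact precision precisely as stated by the problem or answer text.
Target masses of each oxide per 250.0 pbw glass:
  Na2O: 7.461% × 250.0 = 18.65 pbw
  SiO2: 42.15% × 250.0 = 105.4 pbw
  MgO: 22.24% × 250.0 = 55.60 pbw
  BaO: 10.59% × 250.0 = 26.48 pbw
  ZrO2: 9.436% × 250.0 = 23.59 pbw
  TiO2: 8.121% × 250.0 = 20.30 pbw
Per-oxide balance check per the reported batch figures, for the quoted basis mass (summed amounts equal target values net of answer rounding effects):
  Na2O: 31.80·0.5865 = 18.65 pbw (target 18.65 pbw)
  SiO2: 35.13·0.3274 + 147.9·0.6347 = 105.4 pbw (target 105.4 pbw)
  MgO: 147.9·0.3160 + 18.42·0.4810 = 55.60 pbw (target 55.60 pbw)
  BaO: 34.11·0.7761 = 26.47 pbw (target 26.48 pbw)
  ZrO2: 35.13·0.6716 = 23.59 pbw (target 23.59 pbw)
  TiO2: 20.50·0.9902 = 20.30 pbw (target 20.30 pbw)
Glass-mass sanity pass: Σ batch − LOI loss = 250.0 pbw (per-oxide target masses sum to 250.0 pbw; with the basis standing at 250.0 pbw — rounding explains the deltas).
Total batch = Σ batch = 287.9 pbw; ignition loss, Σ(batch × LOI) = 37.87 pbw; as yield: glass ÷ batch → 86.84%.

Batch per 250.0 pbw glass:
  zircon sand: 35.13 pbw
  dense soda ash: 31.80 pbw
  witherite: 34.11 pbw
  talc: 147.9 pbw
  rutile: 20.50 pbw
  magnesite: 18.42 pbw
Total batch = 287.9 pbw; LOI loss = 37.87 pbw; yield = 86.84%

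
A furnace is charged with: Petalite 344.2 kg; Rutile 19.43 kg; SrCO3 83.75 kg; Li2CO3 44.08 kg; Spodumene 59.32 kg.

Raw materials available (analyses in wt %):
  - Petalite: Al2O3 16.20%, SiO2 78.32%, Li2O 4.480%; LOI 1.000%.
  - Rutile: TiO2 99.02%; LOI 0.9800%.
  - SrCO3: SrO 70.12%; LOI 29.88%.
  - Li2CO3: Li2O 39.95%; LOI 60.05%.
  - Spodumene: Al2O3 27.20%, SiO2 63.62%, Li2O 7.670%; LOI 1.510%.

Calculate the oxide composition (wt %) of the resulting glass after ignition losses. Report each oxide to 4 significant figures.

Glass mass = 494.8 kg (batch 550.8 − LOI 56.02).
Composition: TiO2 3.889%, Al2O3 14.53%, SrO 11.87%, SiO2 62.11%, Li2O 7.596%

In-progress results are printed (rounded to four significant digits) at each printed step; every computation carries full precision through every step; each reported number is rounded only once; the derived quantities, including ignition loss, the totals, glass mass, the yield, the five compositions, are rebuilt from the batch weights for 494.8 kg of glass at full precision as written in problem or answer.
Delivered oxide masses:
  TiO2: 19.43·0.9902 = 19.24 kg
  Al2O3: 344.2·0.1620 + 59.32·0.2720 = 71.90 kg
  SrO: 83.75·0.7012 = 58.73 kg
  SiO2: 344.2·0.7832 + 59.32·0.6362 = 307.3 kg
  Li2O: 344.2·0.04480 + 44.08·0.3995 + 59.32·0.07670 = 37.58 kg
LOI: 344.2·0.01000 + 19.43·0.009800 + 83.75·0.2988 + 44.08·0.6005 + 59.32·0.01510 = 56.02 kg
Glass = total batch minus LOI = 550.8 − 56.02 = 494.8 kg (= the summed oxide contributions)
each wt % is 100 × oxide ÷ glass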